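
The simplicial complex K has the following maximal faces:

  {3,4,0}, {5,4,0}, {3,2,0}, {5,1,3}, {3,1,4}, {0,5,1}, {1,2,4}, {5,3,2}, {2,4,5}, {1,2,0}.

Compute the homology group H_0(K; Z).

H_0 ≅ Z.

Take the total order 0 < 1 < 2 < 3 < 4 < 5 on the vertex set. Then K (dimension 2) consists of the simplices:

  0-simplices (6): [0], [1], [2], [3], [4], [5]
  1-simplices (15): [0,1], [0,2], [0,3], [0,4], [0,5], [1,2], [1,3], [1,4], [1,5], [2,3], [2,4], [2,5], [3,4], [3,5], [4,5]
  2-simplices (10): [0,1,2], [0,1,5], [0,2,3], [0,3,4], [0,4,5], [1,2,4], [1,3,4], [1,3,5], [2,3,5], [2,4,5]

giving chain groups C_0 ≅ Z^6, C_1 ≅ Z^15, C_2 ≅ Z^10.

The boundary map ∂_1: C_1 → C_0 sends each edge [p,q] (with p < q) to q − p. For instance
  ∂[3,5] = [5] − [3].
The 6×15 boundary matrix has rank 5 and Smith normal form diag(1,1,1,1,1).

The boundary map ∂_2: C_2 → C_1 sends each 2-simplex [p,q,r] to [q,r] − [p,r] + [p,q]. For instance
  ∂[2,3,5] = [3,5] − [2,5] + [2,3],
  ∂[0,1,2] = [1,2] − [0,2] + [0,1].
As a 15×10 matrix over Z this has rank 10, with invariant factors (1,1,1,1,1,1,1,1,1,2).

Now H_k = ker ∂_k / im ∂_{k+1}, so:

  H_0: rank C_0 − rank ∂_1 = 6 − 5 = 1, and the invariant factors of ∂_1 are all 1, so H_0 ≅ Z.

(K is a triangulation of the real projective plane RP^2.)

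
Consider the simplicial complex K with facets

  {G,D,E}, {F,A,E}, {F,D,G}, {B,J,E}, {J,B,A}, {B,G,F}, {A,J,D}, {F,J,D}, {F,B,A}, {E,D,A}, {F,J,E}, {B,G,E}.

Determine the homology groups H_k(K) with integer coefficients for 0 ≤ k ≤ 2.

Take the total order A < B < D < E < F < G < J on the vertex set. Then K (dimension 2) consists of the simplices:

  0-simplices (7): A, B, D, E, F, G, J
  1-simplices (18): AB, AD, AE, AF, AJ, BE, BF, BG, BJ, DE, DF, DG, DJ, EF, EG, EJ, FG, FJ
  2-simplices (12): ABF, ABJ, ADE, ADJ, AEF, BEG, BEJ, BFG, DEG, DFG, DFJ, EFJ

giving chain groups C_0 ≅ Z^7, C_1 ≅ Z^18, C_2 ≅ Z^12.

∂_1: C_1 → C_0 is given by ∂[p,q] = [q] − [p].
As a 7×18 matrix over Z this has rank 6, with invariant factors (1,1,1,1,1,1).

∂_2: C_2 → C_1 acts by ∂[p,q,r] = [q,r] − [p,r] + [p,q]. For instance
  ∂ADJ = DJ − AJ + AD,
  ∂ABF = BF − AF + AB.
The 18×12 boundary matrix has rank 12 and Smith normal form diag(1,1,1,1,1,1,1,1,1,1,1,2).

From H_k ≅ ker(∂_k) / im(∂_{k+1}) we obtain:

  H_0: rank C_0 − rank ∂_1 = 7 − 6 = 1, and the invariant factors of ∂_1 are all 1, so H_0 ≅ Z.
  H_1: rank ker ∂_1 − rank ∂_2 = (18 − 6) − 12 = 0, and ∂_2 has invariant factor 2 > 1, so H_1 ≅ Z/2Z.
  H_2: rank ker ∂_2 − rank ∂_3 = (12 − 12) − 0 = 0, and there is no ∂_3, so H_2 ≅ 0.

As a check, the Euler characteristic is 7 − 18 + 12 = 1, which agrees with 1 − 0 + 0 = 1.

H_0 = Z,  H_1 = Z/2Z,  H_2 = 0.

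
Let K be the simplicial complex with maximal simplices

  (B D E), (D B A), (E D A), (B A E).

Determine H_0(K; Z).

H_0 = Z.

We work with the vertex ordering A < B < D < E. The simplices of K, each written with vertices in increasing order, are:

  0-simplices (4): A, B, D, E
  1-simplices (6): AB, AD, AE, BD, BE, DE
  2-simplices (4): ABD, ABE, ADE, BDE

Hence C_0 ≅ Z^4, C_1 ≅ Z^6, C_2 ≅ Z^4.

The boundary map ∂_1: C_1 → C_0 sends each edge [p,q] (with p < q) to q − p. For instance
  ∂AB = B − A.
This gives a 4×6 integer matrix of rank 3; reducing to Smith normal form yields diagonal entries (1,1,1).

Boundary ∂_2: C_2 → C_1 maps a triangle to the signed sum of its edges. For instance
  ∂BDE = DE − BE + BD,
  ∂ABE = BE − AE + AB.
As a 6×4 matrix over Z this has rank 3, with invariant factors (1,1,1).

Now H_k = ker ∂_k / im ∂_{k+1}, so:

  H_0: rank C_0 − rank ∂_1 = 4 − 3 = 1, and the invariant factors of ∂_1 are all 1, so H_0 ≅ Z.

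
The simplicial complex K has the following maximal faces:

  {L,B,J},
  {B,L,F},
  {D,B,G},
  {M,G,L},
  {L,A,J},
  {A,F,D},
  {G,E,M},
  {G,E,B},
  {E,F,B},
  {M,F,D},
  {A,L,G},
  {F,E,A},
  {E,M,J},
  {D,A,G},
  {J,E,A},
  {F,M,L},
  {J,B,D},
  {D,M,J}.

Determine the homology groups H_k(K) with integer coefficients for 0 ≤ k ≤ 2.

Fix the vertex order A < B < D < E < F < G < J < L < M and write every simplex with vertices in increasing order. Then dim K = 2 and the simplices of K are:

  0-simplices (9): A, B, D, E, F, G, J, L, M
  1-simplices (27): AD, AE, AF, AG, AJ, AL, BD, BE, BF, BG, BJ, BL, DF, DG, DJ, DM, EF, EG, EJ, EM, FL, FM, GL, GM, JL, JM, LM
  2-simplices (18): ADF, ADG, AEF, AEJ, AGL, AJL, BDG, BDJ, BEF, BEG, BFL, BJL, DFM, DJM, EGM, EJM, FLM, GLM

Hence C_0 ≅ Z^9, C_1 ≅ Z^27, C_2 ≅ Z^18.

Boundary ∂_1: C_1 → C_0 maps an edge to its endpoints' difference, ∂[p,q] = q − p. For instance
  ∂AL = L − A.
This gives a 9×27 integer matrix of rank 8; reducing to Smith normal form yields diagonal entries (1,1,1,1,1,1,1,1).

Boundary ∂_2: C_2 → C_1 sends each 2-simplex [p,q,r] to [q,r] − [p,r] + [p,q]. For instance
  ∂AGL = GL − AL + AG,
  ∂EJM = JM − EM + EJ.
This gives a 27×18 integer matrix of rank 17; reducing to Smith normal form yields diagonal entries (1,1,1,1,1,1,1,1,1,1,1,1,1,1,1,1,1).

Reading off H_k = ker ∂_k / im ∂_{k+1}:

  H_0: rank C_0 − rank ∂_1 = 9 − 8 = 1, and the invariant factors of ∂_1 are all 1, so H_0 = Z.
  H_1: rank ker ∂_1 − rank ∂_2 = (27 − 8) − 17 = 2, and the invariant factors of ∂_2 are all 1, so H_1 = Z^2.
  H_2: rank ker ∂_2 − rank ∂_3 = (18 − 17) − 0 = 1, and there is no ∂_3, so H_2 = Z.

H_0 = Z,  H_1 = Z^2,  H_2 = Z.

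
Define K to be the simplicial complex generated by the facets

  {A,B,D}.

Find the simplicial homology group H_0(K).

We work with the vertex ordering A < B < D. The simplices of K, each written with vertices in increasing order, are:

  0-simplices (3): A, B, D
  1-simplices (3): AB, AD, BD
  2-simplices (1): ABD

Hence C_0 ≅ Z^3, C_1 ≅ Z^3, C_2 ≅ Z^1.

∂_1: C_1 → C_0 sends each edge [p,q] (with p < q) to q − p. For instance
  ∂AB = B − A.
The resulting 3×3 matrix has rank 2, and its Smith normal form has invariant factors (1,1).

∂_2: C_2 → C_1 maps a triangle to the signed sum of its edges. For instance
  ∂ABD = BD − AD + AB.
The resulting 3×1 matrix has rank 1, and its Smith normal form has invariant factors (1).

Now H_k = ker ∂_k / im ∂_{k+1}, so:

  H_0: rank C_0 − rank ∂_1 = 3 − 2 = 1, and the invariant factors of ∂_1 are all 1, so H_0 = Z.

(K is a triangulation of the 2-simplex.)

H_0 = Z.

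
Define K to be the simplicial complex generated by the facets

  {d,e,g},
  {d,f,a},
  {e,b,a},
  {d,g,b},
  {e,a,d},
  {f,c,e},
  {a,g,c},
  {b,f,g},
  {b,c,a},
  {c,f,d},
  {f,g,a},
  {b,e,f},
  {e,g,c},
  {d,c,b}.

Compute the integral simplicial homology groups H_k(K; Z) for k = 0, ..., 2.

Order the vertices as a < b < c < d < e < f < g. Listing each simplex with vertices in this order, K has dimension 2 with simplices:

  0-simplices (7): a, b, c, d, e, f, g
  1-simplices (21): ab, ac, ad, ae, af, ag, bc, bd, be, bf, bg, cd, ce, cf, cg, de, df, dg, ef, eg, fg
  2-simplices (14): abc, abe, acg, ade, adf, afg, bcd, bdg, bef, bfg, cdf, cef, ceg, deg

so the chain groups are C_0 ≅ Z^7, C_1 ≅ Z^21, C_2 ≅ Z^14.

Boundary ∂_1: C_1 → C_0 sends each edge [p,q] (with p < q) to q − p. For instance
  ∂cf = f − c.
The 7×21 boundary matrix has rank 6 and Smith normal form diag(1,1,1,1,1,1).

The boundary map ∂_2: C_2 → C_1 sends each 2-simplex [p,q,r] to [q,r] − [p,r] + [p,q]. For instance
  ∂cef = ef − cf + ce,
  ∂abc = bc − ac + ab.
The 21×14 boundary matrix has rank 13 and Smith normal form diag(1,1,1,1,1,1,1,1,1,1,1,1,1).

Now H_k = ker ∂_k / im ∂_{k+1}, so:

  H_0: rank C_0 − rank ∂_1 = 7 − 6 = 1, and the invariant factors of ∂_1 are all 1, so H_0 = Z.
  H_1: rank ker ∂_1 − rank ∂_2 = (21 − 6) − 13 = 2, and the invariant factors of ∂_2 are all 1, so H_1 = Z^2.
  H_2: rank ker ∂_2 − rank ∂_3 = (14 − 13) − 0 = 1, and there is no ∂_3, so H_2 = Z.

As a check, the Euler characteristic is 7 − 21 + 14 = 0, which agrees with 1 − 2 + 1 = 0.

H_0 ≅ Z,  H_1 ≅ Z^2,  H_2 ≅ Z.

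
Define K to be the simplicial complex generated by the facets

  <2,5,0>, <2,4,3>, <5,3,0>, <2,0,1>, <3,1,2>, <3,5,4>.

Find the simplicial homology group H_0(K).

Fix the vertex order 0 < 1 < 2 < 3 < 4 < 5 and write every simplex with vertices in increasing order. Then dim K = 2 and the simplices of K are:

  0-simplices (6): [0], [1], [2], [3], [4], [5]
  1-simplices (12): [0,1], [0,2], [0,3], [0,5], [1,2], [1,3], [2,3], [2,4], [2,5], [3,4], [3,5], [4,5]
  2-simplices (6): [0,1,2], [0,2,5], [0,3,5], [1,2,3], [2,3,4], [3,4,5]

giving chain groups C_0 ≅ Z^6, C_1 ≅ Z^12, C_2 ≅ Z^6.

The boundary map ∂_1: C_1 → C_0 is given by ∂[p,q] = [q] − [p]. For instance
  ∂[3,5] = [5] − [3].
The 6×12 boundary matrix has rank 5 and Smith normal form diag(1,1,1,1,1).

The boundary map ∂_2: C_2 → C_1 acts by ∂[p,q,r] = [q,r] − [p,r] + [p,q]. For instance
  ∂[1,2,3] = [2,3] − [1,3] + [1,2],
  ∂[3,4,5] = [4,5] − [3,5] + [3,4].
The 12×6 boundary matrix has rank 6 and Smith normal form diag(1,1,1,1,1,1).

Reading off H_k = ker ∂_k / im ∂_{k+1}:

  H_0: rank C_0 − rank ∂_1 = 6 − 5 = 1, and the invariant factors of ∂_1 are all 1, so H_0 ≅ Z.

H_0 = Z.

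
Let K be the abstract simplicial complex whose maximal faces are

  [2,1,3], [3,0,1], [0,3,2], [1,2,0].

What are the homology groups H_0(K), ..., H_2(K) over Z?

Fix the vertex order 0 < 1 < 2 < 3 and write every simplex with vertices in increasing order. Then dim K = 2 and the simplices of K are:

  0-simplices (4): [0], [1], [2], [3]
  1-simplices (6): [0,1], [0,2], [0,3], [1,2], [1,3], [2,3]
  2-simplices (4): [0,1,2], [0,1,3], [0,2,3], [1,2,3]

giving chain groups C_0 ≅ Z^4, C_1 ≅ Z^6, C_2 ≅ Z^4.

∂_1: C_1 → C_0 is given by ∂[p,q] = [q] − [p]. For instance
  ∂[0,2] = [2] − [0].
The 4×6 boundary matrix has rank 3 and Smith normal form diag(1,1,1).

Boundary ∂_2: C_2 → C_1 maps a triangle to the signed sum of its edges. For instance
  ∂[0,1,3] = [1,3] − [0,3] + [0,1],
  ∂[0,2,3] = [2,3] − [0,3] + [0,2].
The 6×4 boundary matrix has rank 3 and Smith normal form diag(1,1,1).

Reading off H_k = ker ∂_k / im ∂_{k+1}:

  H_0: rank C_0 − rank ∂_1 = 4 − 3 = 1, and the invariant factors of ∂_1 are all 1, so H_0 = Z.
  H_1: rank ker ∂_1 − rank ∂_2 = (6 − 3) − 3 = 0, and the invariant factors of ∂_2 are all 1, so H_1 = 0.
  H_2: rank ker ∂_2 − rank ∂_3 = (4 − 3) − 0 = 1, and there is no ∂_3, so H_2 = Z.

H_0 ≅ Z,  H_1 = 0,  H_2 ≅ Z.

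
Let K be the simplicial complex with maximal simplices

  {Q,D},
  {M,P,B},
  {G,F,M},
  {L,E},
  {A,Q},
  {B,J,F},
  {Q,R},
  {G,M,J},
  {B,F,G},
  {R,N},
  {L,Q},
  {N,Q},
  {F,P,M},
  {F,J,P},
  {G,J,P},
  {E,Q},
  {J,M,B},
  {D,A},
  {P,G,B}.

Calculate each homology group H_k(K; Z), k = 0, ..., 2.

H_0 ≅ Z^2,  H_1 ≅ Z^3 ⊕ Z_2,  H_2 = 0.

We work with the vertex ordering A < B < D < E < F < G < J < L < M < N < P < Q < R. The simplices of K, each written with vertices in increasing order, are:

  0-simplices (13): A, B, D, E, F, G, J, L, M, N, P, Q, R
  1-simplices (24): AD, AQ, BF, BG, BJ, BM, BP, DQ, EL, EQ, FG, FJ, FM, FP, GJ, GM, GP, JM, JP, LQ, MP, NQ, NR, QR
  2-simplices (10): BFG, BFJ, BGP, BJM, BMP, FGM, FJP, FMP, GJM, GJP

so the chain groups are C_0 ≅ Z^13, C_1 ≅ Z^24, C_2 ≅ Z^10.

Boundary ∂_1: C_1 → C_0 sends each edge [p,q] (with p < q) to q − p.
The resulting 13×24 matrix has rank 11, and its Smith normal form has invariant factors (1,1,1,1,1,1,1,1,1,1,1).

Boundary ∂_2: C_2 → C_1 sends each 2-simplex [p,q,r] to [q,r] − [p,r] + [p,q]. For instance
  ∂FMP = MP − FP + FM,
  ∂GJM = JM − GM + GJ.
The resulting 24×10 matrix has rank 10, and its Smith normal form has invariant factors (1,1,1,1,1,1,1,1,1,2).

Now H_k = ker ∂_k / im ∂_{k+1}, so:

  H_0: rank C_0 − rank ∂_1 = 13 − 11 = 2, and the invariant factors of ∂_1 are all 1, so H_0 = Z^2.
  H_1: rank ker ∂_1 − rank ∂_2 = (24 − 11) − 10 = 3, and ∂_2 has invariant factor 2 > 1, so H_1 = Z^3 ⊕ Z_2.
  H_2: rank ker ∂_2 − rank ∂_3 = (10 − 10) − 0 = 0, and there is no ∂_3, so H_2 = 0.

As a check, the Euler characteristic is 13 − 24 + 10 = -1, which agrees with 2 − 3 + 0 = -1.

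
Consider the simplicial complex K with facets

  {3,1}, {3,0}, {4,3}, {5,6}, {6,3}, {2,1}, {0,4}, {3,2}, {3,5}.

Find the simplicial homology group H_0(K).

H_0 ≅ Z.

Order the vertices as 0 < 1 < 2 < 3 < 4 < 5 < 6. Listing each simplex with vertices in this order, K has dimension 1 with simplices:

  0-simplices (7): [0], [1], [2], [3], [4], [5], [6]
  1-simplices (9): [0,3], [0,4], [1,2], [1,3], [2,3], [3,4], [3,5], [3,6], [5,6]

giving chain groups C_0 ≅ Z^7, C_1 ≅ Z^9.

The boundary map ∂_1: C_1 → C_0 is given by ∂[p,q] = [q] − [p]. For instance
  ∂[3,5] = [5] − [3].
The resulting 7×9 matrix has rank 6, and its Smith normal form has invariant factors (1,1,1,1,1,1).

From H_k ≅ ker(∂_k) / im(∂_{k+1}) we obtain:

  H_0: rank C_0 − rank ∂_1 = 7 − 6 = 1, and the invariant factors of ∂_1 are all 1, so H_0 = Z.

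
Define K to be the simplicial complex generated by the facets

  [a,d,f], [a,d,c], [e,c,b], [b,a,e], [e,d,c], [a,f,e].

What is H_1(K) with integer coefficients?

H_1 = Z.

We work with the vertex ordering a < b < c < d < e < f. The simplices of K, each written with vertices in increasing order, are:

  0-simplices (6): a, b, c, d, e, f
  1-simplices (12): ab, ac, ad, ae, af, bc, be, cd, ce, de, df, ef
  2-simplices (6): abe, acd, adf, aef, bce, cde

so the chain groups are C_0 ≅ Z^6, C_1 ≅ Z^12, C_2 ≅ Z^6.

∂_1: C_1 → C_0 is given by ∂[p,q] = [q] − [p]. For instance
  ∂ac = c − a.
As a 6×12 matrix over Z this has rank 5, with invariant factors (1,1,1,1,1).

Boundary ∂_2: C_2 → C_1 maps a triangle to the signed sum of its edges. For instance
  ∂adf = df − af + ad,
  ∂cde = de − ce + cd.
This gives a 12×6 integer matrix of rank 6; reducing to Smith normal form yields diagonal entries (1,1,1,1,1,1).

Reading off H_k = ker ∂_k / im ∂_{k+1}:

  H_1: rank ker ∂_1 − rank ∂_2 = (12 − 5) − 6 = 1, and the invariant factors of ∂_2 are all 1, so H_1 = Z.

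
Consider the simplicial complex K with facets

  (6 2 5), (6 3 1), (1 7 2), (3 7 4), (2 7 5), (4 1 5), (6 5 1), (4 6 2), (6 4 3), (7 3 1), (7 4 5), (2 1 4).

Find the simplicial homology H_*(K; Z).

H_0 = Z,  H_1 = Z/2Z,  H_2 = 0.

We work with the vertex ordering 1 < 2 < 3 < 4 < 5 < 6 < 7. The simplices of K, each written with vertices in increasing order, are:

  0-simplices (7): [1], [2], [3], [4], [5], [6], [7]
  1-simplices (18): [1,2], [1,3], [1,4], [1,5], [1,6], [1,7], [2,4], [2,5], [2,6], [2,7], [3,4], [3,6], [3,7], [4,5], [4,6], [4,7], [5,6], [5,7]
  2-simplices (12): [1,2,4], [1,2,7], [1,3,6], [1,3,7], [1,4,5], [1,5,6], [2,4,6], [2,5,6], [2,5,7], [3,4,6], [3,4,7], [4,5,7]

giving chain groups C_0 ≅ Z^7, C_1 ≅ Z^18, C_2 ≅ Z^12.

Boundary ∂_1: C_1 → C_0 maps an edge to its endpoints' difference, ∂[p,q] = q − p.
As a 7×18 matrix over Z this has rank 6, with invariant factors (1,1,1,1,1,1).

∂_2: C_2 → C_1 acts by ∂[p,q,r] = [q,r] − [p,r] + [p,q]. For instance
  ∂[1,3,6] = [3,6] − [1,6] + [1,3],
  ∂[1,3,7] = [3,7] − [1,7] + [1,3].
As a 18×12 matrix over Z this has rank 12, with invariant factors (1,1,1,1,1,1,1,1,1,1,1,2).

Now H_k = ker ∂_k / im ∂_{k+1}, so:

  H_0: rank C_0 − rank ∂_1 = 7 − 6 = 1, and the invariant factors of ∂_1 are all 1, so H_0 = Z.
  H_1: rank ker ∂_1 − rank ∂_2 = (18 − 6) − 12 = 0, and ∂_2 has invariant factor 2 > 1, so H_1 = Z/2Z.
  H_2: rank ker ∂_2 − rank ∂_3 = (12 − 12) − 0 = 0, and there is no ∂_3, so H_2 = 0.

As a check, the Euler characteristic is 7 − 18 + 12 = 1, which agrees with 1 − 0 + 0 = 1.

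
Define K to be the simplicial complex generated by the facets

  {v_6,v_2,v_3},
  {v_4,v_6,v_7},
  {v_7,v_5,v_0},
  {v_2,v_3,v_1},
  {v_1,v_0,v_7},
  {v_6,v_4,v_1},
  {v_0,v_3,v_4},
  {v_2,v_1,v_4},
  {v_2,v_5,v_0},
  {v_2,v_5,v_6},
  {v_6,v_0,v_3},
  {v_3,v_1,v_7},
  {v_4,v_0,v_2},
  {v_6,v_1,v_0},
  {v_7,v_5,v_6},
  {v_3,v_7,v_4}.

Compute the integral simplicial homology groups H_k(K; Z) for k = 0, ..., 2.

H_0 = Z,  H_1 = Z^2,  H_2 = Z.

We work with the vertex ordering v_0 < v_1 < v_2 < v_3 < v_4 < v_5 < v_6 < v_7. The simplices of K, each written with vertices in increasing order, are:

  0-simplices (8): [v_0], [v_1], [v_2], [v_3], [v_4], [v_5], [v_6], [v_7]
  1-simplices (24): (24 of them)
  2-simplices (16): (16 of them)

giving chain groups C_0 ≅ Z^8, C_1 ≅ Z^24, C_2 ≅ Z^16.

Boundary ∂_1: C_1 → C_0 sends each edge [p,q] (with p < q) to q − p.
The 8×24 boundary matrix has rank 7 and Smith normal form diag(1,1,1,1,1,1,1).

Boundary ∂_2: C_2 → C_1 sends each 2-simplex [p,q,r] to [q,r] − [p,r] + [p,q]. For instance
  ∂[v_0,v_3,v_4] = [v_3,v_4] − [v_0,v_4] + [v_0,v_3],
  ∂[v_0,v_2,v_5] = [v_2,v_5] − [v_0,v_5] + [v_0,v_2].
The 24×16 boundary matrix has rank 15 and Smith normal form diag(1,1,1,1,1,1,1,1,1,1,1,1,1,1,1).

Now H_k = ker ∂_k / im ∂_{k+1}, so:

  H_0: rank C_0 − rank ∂_1 = 8 − 7 = 1, and the invariant factors of ∂_1 are all 1, so H_0 ≅ Z.
  H_1: rank ker ∂_1 − rank ∂_2 = (24 − 7) − 15 = 2, and the invariant factors of ∂_2 are all 1, so H_1 ≅ Z^2.
  H_2: rank ker ∂_2 − rank ∂_3 = (16 − 15) − 0 = 1, and there is no ∂_3, so H_2 ≅ Z.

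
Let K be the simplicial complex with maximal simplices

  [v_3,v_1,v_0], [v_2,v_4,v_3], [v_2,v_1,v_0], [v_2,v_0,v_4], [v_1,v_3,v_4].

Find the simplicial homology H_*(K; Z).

H_0 = Z,  H_1 = Z,  H_2 = 0.

Take the total order v_0 < v_1 < v_2 < v_3 < v_4 on the vertex set. Then K (dimension 2) consists of the simplices:

  0-simplices (5): [v_0], [v_1], [v_2], [v_3], [v_4]
  1-simplices (10): [v_0,v_1], [v_0,v_2], [v_0,v_3], [v_0,v_4], [v_1,v_2], [v_1,v_3], [v_1,v_4], [v_2,v_3], [v_2,v_4], [v_3,v_4]
  2-simplices (5): [v_0,v_1,v_2], [v_0,v_1,v_3], [v_0,v_2,v_4], [v_1,v_3,v_4], [v_2,v_3,v_4]

so the chain groups are C_0 ≅ Z^5, C_1 ≅ Z^10, C_2 ≅ Z^5.

∂_1: C_1 → C_0 maps an edge to its endpoints' difference, ∂[p,q] = q − p.
The resulting 5×10 matrix has rank 4, and its Smith normal form has invariant factors (1,1,1,1).

The boundary map ∂_2: C_2 → C_1 acts by ∂[p,q,r] = [q,r] − [p,r] + [p,q]. For instance
  ∂[v_0,v_1,v_3] = [v_1,v_3] − [v_0,v_3] + [v_0,v_1],
  ∂[v_0,v_2,v_4] = [v_2,v_4] − [v_0,v_4] + [v_0,v_2].
As a 10×5 matrix over Z this has rank 5, with invariant factors (1,1,1,1,1).

Computing H_k = (kernel of ∂_k) / (image of ∂_{k+1}):

  H_0: rank C_0 − rank ∂_1 = 5 − 4 = 1, and the invariant factors of ∂_1 are all 1, so H_0 ≅ Z.
  H_1: rank ker ∂_1 − rank ∂_2 = (10 − 4) − 5 = 1, and the invariant factors of ∂_2 are all 1, so H_1 ≅ Z.
  H_2: rank ker ∂_2 − rank ∂_3 = (5 − 5) − 0 = 0, and there is no ∂_3, so H_2 ≅ 0.

As a check, the Euler characteristic is 5 − 10 + 5 = 0, which agrees with 1 − 1 + 0 = 0.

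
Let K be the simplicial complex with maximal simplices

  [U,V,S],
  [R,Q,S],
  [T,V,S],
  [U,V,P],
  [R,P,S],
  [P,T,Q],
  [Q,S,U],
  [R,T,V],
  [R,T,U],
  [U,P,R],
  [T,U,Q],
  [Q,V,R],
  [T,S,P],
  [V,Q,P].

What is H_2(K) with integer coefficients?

H_2 = Z.

Take the total order P < Q < R < S < T < U < V on the vertex set. Then K (dimension 2) consists of the simplices:

  0-simplices (7): P, Q, R, S, T, U, V
  1-simplices (21): PQ, PR, PS, PT, PU, PV, QR, QS, QT, QU, QV, RS, RT, RU, RV, ST, SU, SV, TU, TV, UV
  2-simplices (14): PQT, PQV, PRS, PRU, PST, PUV, QRS, QRV, QSU, QTU, RTU, RTV, STV, SUV

giving chain groups C_0 ≅ Z^7, C_1 ≅ Z^21, C_2 ≅ Z^14.

The boundary map ∂_1: C_1 → C_0 is given by ∂[p,q] = [q] − [p].
As a 7×21 matrix over Z this has rank 6, with invariant factors (1,1,1,1,1,1).

Boundary ∂_2: C_2 → C_1 maps a triangle to the signed sum of its edges. For instance
  ∂QSU = SU − QU + QS,
  ∂PST = ST − PT + PS.
As a 21×14 matrix over Z this has rank 13, with invariant factors (1,1,1,1,1,1,1,1,1,1,1,1,1).

From H_k ≅ ker(∂_k) / im(∂_{k+1}) we obtain:

  H_2: rank ker ∂_2 − rank ∂_3 = (14 − 13) − 0 = 1, and there is no ∂_3, so H_2 = Z.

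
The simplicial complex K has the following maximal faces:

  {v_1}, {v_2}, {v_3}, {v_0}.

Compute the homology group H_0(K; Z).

Fix the vertex order v_0 < v_1 < v_2 < v_3 and write every simplex with vertices in increasing order. Then dim K = 0 and the simplices of K are:

  0-simplices (4): [v_0], [v_1], [v_2], [v_3]

so the chain groups are C_0 ≅ Z^4.

Now H_k = ker ∂_k / im ∂_{k+1}, so:

  H_0: rank C_0 − rank ∂_1 = 4 − 0 = 4, and there is no ∂_1, so H_0 ≅ Z^4.

H_0 ≅ Z^4.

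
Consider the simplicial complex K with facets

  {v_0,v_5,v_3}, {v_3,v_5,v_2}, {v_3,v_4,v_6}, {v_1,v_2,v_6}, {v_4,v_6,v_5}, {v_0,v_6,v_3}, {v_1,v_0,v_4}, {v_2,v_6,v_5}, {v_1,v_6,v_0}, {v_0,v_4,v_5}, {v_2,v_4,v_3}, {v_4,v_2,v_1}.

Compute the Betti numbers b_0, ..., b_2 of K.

b_0 = 1, b_1 = 0, b_2 = 0.

K has 7 vertices, 18 edges, 12 triangles.
rank ∂_0 = 0, rank ∂_1 = 6 ⇒ b_0 = 7 − 0 − 6 = 1; all invariant factors of ∂_1 are 1 so no torsion. So H_0 = Z.
rank ∂_1 = 6, rank ∂_2 = 12 ⇒ b_1 = 18 − 6 − 12 = 0; ∂_2 has invariant factor(s) [2] giving torsion. So H_1 = Z/2.
rank ∂_2 = 12, rank ∂_3 = 0 ⇒ b_2 = 12 − 12 − 0 = 0. So H_2 = 0.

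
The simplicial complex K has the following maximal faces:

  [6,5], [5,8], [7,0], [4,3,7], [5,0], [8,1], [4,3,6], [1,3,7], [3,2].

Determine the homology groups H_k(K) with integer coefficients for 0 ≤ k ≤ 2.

We work with the vertex ordering 0 < 1 < 2 < 3 < 4 < 5 < 6 < 7 < 8. The simplices of K, each written with vertices in increasing order, are:

  0-simplices (9): [0], [1], [2], [3], [4], [5], [6], [7], [8]
  1-simplices (13): [0,5], [0,7], [1,3], [1,7], [1,8], [2,3], [3,4], [3,6], [3,7], [4,6], [4,7], [5,6], [5,8]
  2-simplices (3): [1,3,7], [3,4,6], [3,4,7]

giving chain groups C_0 ≅ Z^9, C_1 ≅ Z^13, C_2 ≅ Z^3.

Boundary ∂_1: C_1 → C_0 is given by ∂[p,q] = [q] − [p]. For instance
  ∂[4,7] = [7] − [4].
The resulting 9×13 matrix has rank 8, and its Smith normal form has invariant factors (1,1,1,1,1,1,1,1).

Boundary ∂_2: C_2 → C_1 sends each 2-simplex [p,q,r] to [q,r] − [p,r] + [p,q]. For instance
  ∂[1,3,7] = [3,7] − [1,7] + [1,3],
  ∂[3,4,7] = [4,7] − [3,7] + [3,4].
As a 13×3 matrix over Z this has rank 3, with invariant factors (1,1,1).

From H_k ≅ ker(∂_k) / im(∂_{k+1}) we obtain:

  H_0: rank C_0 − rank ∂_1 = 9 − 8 = 1, and the invariant factors of ∂_1 are all 1, so H_0 = Z.
  H_1: rank ker ∂_1 − rank ∂_2 = (13 − 8) − 3 = 2, and the invariant factors of ∂_2 are all 1, so H_1 = Z^2.
  H_2: rank ker ∂_2 − rank ∂_3 = (3 − 3) − 0 = 0, and there is no ∂_3, so H_2 = 0.

H_0 = Z,  H_1 = Z^2,  H_2 = 0.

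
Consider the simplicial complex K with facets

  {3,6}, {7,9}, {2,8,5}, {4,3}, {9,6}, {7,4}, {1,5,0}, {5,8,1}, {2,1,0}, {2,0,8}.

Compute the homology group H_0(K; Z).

H_0 = Z^2.

We work with the vertex ordering 0 < 1 < 2 < 3 < 4 < 5 < 6 < 7 < 8 < 9. The simplices of K, each written with vertices in increasing order, are:

  0-simplices (10): [0], [1], [2], [3], [4], [5], [6], [7], [8], [9]
  1-simplices (15): [0,1], [0,2], [0,5], [0,8], [1,2], [1,5], [1,8], [2,5], [2,8], [3,4], [3,6], [4,7], [5,8], [6,9], [7,9]
  2-simplices (5): [0,1,2], [0,1,5], [0,2,8], [1,5,8], [2,5,8]

Hence C_0 ≅ Z^10, C_1 ≅ Z^15, C_2 ≅ Z^5.

Boundary ∂_1: C_1 → C_0 maps an edge to its endpoints' difference, ∂[p,q] = q − p. For instance
  ∂[3,6] = [6] − [3].
This gives a 10×15 integer matrix of rank 8; reducing to Smith normal form yields diagonal entries (1,1,1,1,1,1,1,1).

The boundary map ∂_2: C_2 → C_1 maps a triangle to the signed sum of its edges. For instance
  ∂[0,2,8] = [2,8] − [0,8] + [0,2],
  ∂[1,5,8] = [5,8] − [1,8] + [1,5].
The 15×5 boundary matrix has rank 5 and Smith normal form diag(1,1,1,1,1).

From H_k ≅ ker(∂_k) / im(∂_{k+1}) we obtain:

  H_0: rank C_0 − rank ∂_1 = 10 − 8 = 2, and the invariant factors of ∂_1 are all 1, so H_0 ≅ Z^2.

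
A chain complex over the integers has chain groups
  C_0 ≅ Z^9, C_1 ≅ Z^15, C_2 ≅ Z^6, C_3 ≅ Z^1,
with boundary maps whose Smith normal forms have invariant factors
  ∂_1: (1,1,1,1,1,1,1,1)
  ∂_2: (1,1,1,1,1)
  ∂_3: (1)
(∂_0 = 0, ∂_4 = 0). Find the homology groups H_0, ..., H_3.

H_0: b_0 = 9 − 0 − 8 = 1; torsion from ∂_1 factors > 1: none. So H_0 ≅ Z.
H_1: b_1 = 15 − 8 − 5 = 2; torsion from ∂_2 factors > 1: none. So H_1 ≅ Z^2.
H_2: b_2 = 6 − 5 − 1 = 0; torsion from ∂_3 factors > 1: none. So H_2 ≅ 0.
H_3: b_3 = 1 − 1 − 0 = 0; torsion from ∂_4 factors > 1: none. So H_3 ≅ 0.

H_0 ≅ Z,  H_1 ≅ Z^2,  H_2 = 0,  H_3 = 0.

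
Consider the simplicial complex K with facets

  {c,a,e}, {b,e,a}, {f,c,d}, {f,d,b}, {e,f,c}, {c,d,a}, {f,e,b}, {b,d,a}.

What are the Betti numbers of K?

b_0 = 1, b_1 = 0, b_2 = 1.

Take the total order a < b < c < d < e < f on the vertex set. Then K (dimension 2) consists of the simplices:

  0-simplices (6): a, b, c, d, e, f
  1-simplices (12): ab, ac, ad, ae, bd, be, bf, cd, ce, cf, df, ef
  2-simplices (8): abd, abe, acd, ace, bdf, bef, cdf, cef

giving chain groups C_0 ≅ Z^6, C_1 ≅ Z^12, C_2 ≅ Z^8.

∂_1: C_1 → C_0 maps an edge to its endpoints' difference, ∂[p,q] = q − p. For instance
  ∂ac = c − a.
The resulting 6×12 matrix has rank 5, and its Smith normal form has invariant factors (1,1,1,1,1).

The boundary map ∂_2: C_2 → C_1 sends each 2-simplex [p,q,r] to [q,r] − [p,r] + [p,q]. For instance
  ∂bef = ef − bf + be,
  ∂cdf = df − cf + cd.
The 12×8 boundary matrix has rank 7 and Smith normal form diag(1,1,1,1,1,1,1).

From H_k ≅ ker(∂_k) / im(∂_{k+1}) we obtain:

  H_0: rank C_0 − rank ∂_1 = 6 − 5 = 1, and the invariant factors of ∂_1 are all 1, so H_0 = Z.
  H_1: rank ker ∂_1 − rank ∂_2 = (12 − 5) − 7 = 0, and the invariant factors of ∂_2 are all 1, so H_1 = 0.
  H_2: rank ker ∂_2 − rank ∂_3 = (8 − 7) − 0 = 1, and there is no ∂_3, so H_2 = Z.

(K is a triangulation of the 2-sphere S^2.)

Hence the Betti numbers are b_0 = 1, b_1 = 0, b_2 = 1.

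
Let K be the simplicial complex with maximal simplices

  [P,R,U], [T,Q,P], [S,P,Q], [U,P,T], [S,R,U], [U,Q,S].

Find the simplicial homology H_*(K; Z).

H_0 ≅ Z,  H_1 ≅ Z,  H_2 = 0.

Take the total order P < Q < R < S < T < U on the vertex set. Then K (dimension 2) consists of the simplices:

  0-simplices (6): P, Q, R, S, T, U
  1-simplices (12): PQ, PR, PS, PT, PU, QS, QT, QU, RS, RU, SU, TU
  2-simplices (6): PQS, PQT, PRU, PTU, QSU, RSU

Hence C_0 ≅ Z^6, C_1 ≅ Z^12, C_2 ≅ Z^6.

The boundary map ∂_1: C_1 → C_0 sends each edge [p,q] (with p < q) to q − p.
This gives a 6×12 integer matrix of rank 5; reducing to Smith normal form yields diagonal entries (1,1,1,1,1).

∂_2: C_2 → C_1 acts by ∂[p,q,r] = [q,r] − [p,r] + [p,q]. For instance
  ∂PRU = RU − PU + PR,
  ∂PQS = QS − PS + PQ.
As a 12×6 matrix over Z this has rank 6, with invariant factors (1,1,1,1,1,1).

Computing H_k = (kernel of ∂_k) / (image of ∂_{k+1}):

  H_0: rank C_0 − rank ∂_1 = 6 − 5 = 1, and the invariant factors of ∂_1 are all 1, so H_0 = Z.
  H_1: rank ker ∂_1 − rank ∂_2 = (12 − 5) − 6 = 1, and the invariant factors of ∂_2 are all 1, so H_1 = Z.
  H_2: rank ker ∂_2 − rank ∂_3 = (6 − 6) − 0 = 0, and there is no ∂_3, so H_2 = 0.

As a check, the Euler characteristic is 6 − 12 + 6 = 0, which agrees with 1 − 1 + 0 = 0.
(K is a triangulation of the cylinder S^1 x I.)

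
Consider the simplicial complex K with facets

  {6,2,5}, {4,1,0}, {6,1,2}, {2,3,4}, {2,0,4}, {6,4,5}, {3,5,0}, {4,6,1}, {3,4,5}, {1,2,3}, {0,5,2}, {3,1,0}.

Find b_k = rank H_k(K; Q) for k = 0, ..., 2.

K has 7 vertices, 18 edges, 12 triangles.
rank ∂_0 = 0, rank ∂_1 = 6 ⇒ b_0 = 7 − 0 − 6 = 1; all invariant factors of ∂_1 are 1 so no torsion. So H_0 ≅ Z.
rank ∂_1 = 6, rank ∂_2 = 12 ⇒ b_1 = 18 − 6 − 12 = 0; ∂_2 has invariant factor(s) [2] giving torsion. So H_1 ≅ Z/2.
rank ∂_2 = 12, rank ∂_3 = 0 ⇒ b_2 = 12 − 12 − 0 = 0. So H_2 ≅ 0.

b_0 = 1, b_1 = 0, b_2 = 0.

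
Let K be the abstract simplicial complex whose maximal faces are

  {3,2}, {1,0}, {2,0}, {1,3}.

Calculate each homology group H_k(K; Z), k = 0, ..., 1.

We work with the vertex ordering 0 < 1 < 2 < 3. The simplices of K, each written with vertices in increasing order, are:

  0-simplices (4): [0], [1], [2], [3]
  1-simplices (4): [0,1], [0,2], [1,3], [2,3]

giving chain groups C_0 ≅ Z^4, C_1 ≅ Z^4.

∂_1: C_1 → C_0 is given by ∂[p,q] = [q] − [p].
As a 4×4 matrix over Z this has rank 3, with invariant factors (1,1,1).

Reading off H_k = ker ∂_k / im ∂_{k+1}:

  H_0: rank C_0 − rank ∂_1 = 4 − 3 = 1, and the invariant factors of ∂_1 are all 1, so H_0 = Z.
  H_1: rank ker ∂_1 − rank ∂_2 = (4 − 3) − 0 = 1, and there is no ∂_2, so H_1 = Z.

H_0 ≅ Z,  H_1 ≅ Z.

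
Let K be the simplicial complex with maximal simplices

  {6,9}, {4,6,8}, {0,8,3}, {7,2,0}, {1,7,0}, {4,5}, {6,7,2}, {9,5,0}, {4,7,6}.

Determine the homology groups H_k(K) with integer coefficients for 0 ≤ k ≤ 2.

H_0 ≅ Z,  H_1 ≅ Z^3,  H_2 = 0.

Take the total order 0 < 1 < 2 < 3 < 4 < 5 < 6 < 7 < 8 < 9 on the vertex set. Then K (dimension 2) consists of the simplices:

  0-simplices (10): [0], [1], [2], [3], [4], [5], [6], [7], [8], [9]
  1-simplices (19): [0,1], [0,2], [0,3], [0,5], [0,7], [0,8], [0,9], [1,7], [2,6], [2,7], [3,8], [4,5], [4,6], [4,7], [4,8], [5,9], [6,7], [6,8], [6,9]
  2-simplices (7): [0,1,7], [0,2,7], [0,3,8], [0,5,9], [2,6,7], [4,6,7], [4,6,8]

so the chain groups are C_0 ≅ Z^10, C_1 ≅ Z^19, C_2 ≅ Z^7.

The boundary map ∂_1: C_1 → C_0 is given by ∂[p,q] = [q] − [p]. For instance
  ∂[4,8] = [8] − [4].
As a 10×19 matrix over Z this has rank 9, with invariant factors (1,1,1,1,1,1,1,1,1).

The boundary map ∂_2: C_2 → C_1 sends each 2-simplex [p,q,r] to [q,r] − [p,r] + [p,q]. For instance
  ∂[0,5,9] = [5,9] − [0,9] + [0,5],
  ∂[0,2,7] = [2,7] − [0,7] + [0,2].
This gives a 19×7 integer matrix of rank 7; reducing to Smith normal form yields diagonal entries (1,1,1,1,1,1,1).

Computing H_k = (kernel of ∂_k) / (image of ∂_{k+1}):

  H_0: rank C_0 − rank ∂_1 = 10 − 9 = 1, and the invariant factors of ∂_1 are all 1, so H_0 ≅ Z.
  H_1: rank ker ∂_1 − rank ∂_2 = (19 − 9) − 7 = 3, and the invariant factors of ∂_2 are all 1, so H_1 ≅ Z^3.
  H_2: rank ker ∂_2 − rank ∂_3 = (7 − 7) − 0 = 0, and there is no ∂_3, so H_2 ≅ 0.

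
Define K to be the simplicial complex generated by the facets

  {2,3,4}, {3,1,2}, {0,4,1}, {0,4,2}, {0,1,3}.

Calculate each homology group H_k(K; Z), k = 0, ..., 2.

We work with the vertex ordering 0 < 1 < 2 < 3 < 4. The simplices of K, each written with vertices in increasing order, are:

  0-simplices (5): [0], [1], [2], [3], [4]
  1-simplices (10): [0,1], [0,2], [0,3], [0,4], [1,2], [1,3], [1,4], [2,3], [2,4], [3,4]
  2-simplices (5): [0,1,3], [0,1,4], [0,2,4], [1,2,3], [2,3,4]

Hence C_0 ≅ Z^5, C_1 ≅ Z^10, C_2 ≅ Z^5.

Boundary ∂_1: C_1 → C_0 maps an edge to its endpoints' difference, ∂[p,q] = q − p. For instance
  ∂[3,4] = [4] − [3].
The resulting 5×10 matrix has rank 4, and its Smith normal form has invariant factors (1,1,1,1).

Boundary ∂_2: C_2 → C_1 sends each 2-simplex [p,q,r] to [q,r] − [p,r] + [p,q]. For instance
  ∂[0,1,4] = [1,4] − [0,4] + [0,1],
  ∂[2,3,4] = [3,4] − [2,4] + [2,3].
As a 10×5 matrix over Z this has rank 5, with invariant factors (1,1,1,1,1).

From H_k ≅ ker(∂_k) / im(∂_{k+1}) we obtain:

  H_0: rank C_0 − rank ∂_1 = 5 − 4 = 1, and the invariant factors of ∂_1 are all 1, so H_0 = Z.
  H_1: rank ker ∂_1 − rank ∂_2 = (10 − 4) − 5 = 1, and the invariant factors of ∂_2 are all 1, so H_1 = Z.
  H_2: rank ker ∂_2 − rank ∂_3 = (5 − 5) − 0 = 0, and there is no ∂_3, so H_2 = 0.

H_0 = Z,  H_1 = Z,  H_2 = 0.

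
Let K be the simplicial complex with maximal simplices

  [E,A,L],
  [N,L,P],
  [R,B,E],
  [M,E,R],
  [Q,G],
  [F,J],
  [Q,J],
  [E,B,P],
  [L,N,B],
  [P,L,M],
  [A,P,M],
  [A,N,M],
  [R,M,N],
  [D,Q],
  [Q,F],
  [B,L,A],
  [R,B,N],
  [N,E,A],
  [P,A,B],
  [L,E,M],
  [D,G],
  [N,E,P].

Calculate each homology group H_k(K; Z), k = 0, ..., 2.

H_0 = Z^2,  H_1 = Z^4,  H_2 = Z.

K has 13 vertices, 30 edges, 16 triangles.
rank ∂_0 = 0, rank ∂_1 = 11 ⇒ b_0 = 13 − 0 − 11 = 2; all invariant factors of ∂_1 are 1 so no torsion. So H_0 = Z^2.
rank ∂_1 = 11, rank ∂_2 = 15 ⇒ b_1 = 30 − 11 − 15 = 4; all invariant factors of ∂_2 are 1 so no torsion. So H_1 = Z^4.
rank ∂_2 = 15, rank ∂_3 = 0 ⇒ b_2 = 16 − 15 − 0 = 1. So H_2 = Z.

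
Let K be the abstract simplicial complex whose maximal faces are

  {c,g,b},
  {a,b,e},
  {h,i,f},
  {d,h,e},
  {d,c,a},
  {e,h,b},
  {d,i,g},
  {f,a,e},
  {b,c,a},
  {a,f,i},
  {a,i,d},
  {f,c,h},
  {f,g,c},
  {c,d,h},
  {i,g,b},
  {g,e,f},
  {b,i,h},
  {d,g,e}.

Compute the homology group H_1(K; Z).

Fix the vertex order a < b < c < d < e < f < g < h < i and write every simplex with vertices in increasing order. Then dim K = 2 and the simplices of K are:

  0-simplices (9): a, b, c, d, e, f, g, h, i
  1-simplices (27): ab, ac, ad, ae, af, ai, bc, be, bg, bh, bi, cd, cf, cg, ch, de, dg, dh, di, ef, eg, eh, fg, fh, fi, gi, hi
  2-simplices (18): abc, abe, acd, adi, aef, afi, bcg, beh, bgi, bhi, cdh, cfg, cfh, deg, deh, dgi, efg, fhi

giving chain groups C_0 ≅ Z^9, C_1 ≅ Z^27, C_2 ≅ Z^18.

The boundary map ∂_1: C_1 → C_0 sends each edge [p,q] (with p < q) to q − p. For instance
  ∂gi = i − g.
The 9×27 boundary matrix has rank 8 and Smith normal form diag(1,1,1,1,1,1,1,1).

The boundary map ∂_2: C_2 → C_1 acts by ∂[p,q,r] = [q,r] − [p,r] + [p,q]. For instance
  ∂abc = bc − ac + ab,
  ∂bcg = cg − bg + bc.
The resulting 27×18 matrix has rank 17, and its Smith normal form has invariant factors (1,1,1,1,1,1,1,1,1,1,1,1,1,1,1,1,1).

Computing H_k = (kernel of ∂_k) / (image of ∂_{k+1}):

  H_1: rank ker ∂_1 − rank ∂_2 = (27 − 8) − 17 = 2, and the invariant factors of ∂_2 are all 1, so H_1 ≅ Z^2.

H_1 = Z^2.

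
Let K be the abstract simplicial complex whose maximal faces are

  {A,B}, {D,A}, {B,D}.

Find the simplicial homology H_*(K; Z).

H_0 = Z,  H_1 = Z.

Order the vertices as A < B < D. Listing each simplex with vertices in this order, K has dimension 1 with simplices:

  0-simplices (3): A, B, D
  1-simplices (3): AB, AD, BD

so the chain groups are C_0 ≅ Z^3, C_1 ≅ Z^3.

Boundary ∂_1: C_1 → C_0 maps an edge to its endpoints' difference, ∂[p,q] = q − p. For instance
  ∂AB = B − A.
The resulting 3×3 matrix has rank 2, and its Smith normal form has invariant factors (1,1).

From H_k ≅ ker(∂_k) / im(∂_{k+1}) we obtain:

  H_0: rank C_0 − rank ∂_1 = 3 − 2 = 1, and the invariant factors of ∂_1 are all 1, so H_0 = Z.
  H_1: rank ker ∂_1 − rank ∂_2 = (3 − 2) − 0 = 1, and there is no ∂_2, so H_1 = Z.

As a check, the Euler characteristic is 3 − 3 = 0, which agrees with 1 − 1 = 0.
(K is a triangulation of the circle S^1.)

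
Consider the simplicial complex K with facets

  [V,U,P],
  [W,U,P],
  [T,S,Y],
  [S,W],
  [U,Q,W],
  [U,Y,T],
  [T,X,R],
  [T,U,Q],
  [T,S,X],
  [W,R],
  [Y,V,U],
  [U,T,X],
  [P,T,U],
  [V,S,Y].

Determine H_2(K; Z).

Order the vertices as P < Q < R < S < T < U < V < W < X < Y. Listing each simplex with vertices in this order, K has dimension 2 with simplices:

  0-simplices (10): P, Q, R, S, T, U, V, W, X, Y
  1-simplices (23): PT, PU, PV, PW, QT, QU, QW, RT, RW, RX, ST, SV, SW, SX, SY, TU, TX, TY, UV, UW, UX, UY, VY
  2-simplices (12): PTU, PUV, PUW, QTU, QUW, RTX, STX, STY, SVY, TUX, TUY, UVY

Hence C_0 ≅ Z^10, C_1 ≅ Z^23, C_2 ≅ Z^12.

The boundary map ∂_1: C_1 → C_0 sends each edge [p,q] (with p < q) to q − p.
As a 10×23 matrix over Z this has rank 9, with invariant factors (1,1,1,1,1,1,1,1,1).

Boundary ∂_2: C_2 → C_1 acts by ∂[p,q,r] = [q,r] − [p,r] + [p,q]. For instance
  ∂STX = TX − SX + ST,
  ∂UVY = VY − UY + UV.
This gives a 23×12 integer matrix of rank 12; reducing to Smith normal form yields diagonal entries (1,1,1,1,1,1,1,1,1,1,1,1).

Computing H_k = (kernel of ∂_k) / (image of ∂_{k+1}):

  H_2: rank ker ∂_2 − rank ∂_3 = (12 − 12) − 0 = 0, and there is no ∂_3, so H_2 = 0.

H_2 ≅ 0.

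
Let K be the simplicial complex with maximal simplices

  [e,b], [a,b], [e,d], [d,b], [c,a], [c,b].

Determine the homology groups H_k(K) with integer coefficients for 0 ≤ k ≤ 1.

We work with the vertex ordering a < b < c < d < e. The simplices of K, each written with vertices in increasing order, are:

  0-simplices (5): a, b, c, d, e
  1-simplices (6): ab, ac, bc, bd, be, de

Hence C_0 ≅ Z^5, C_1 ≅ Z^6.

Boundary ∂_1: C_1 → C_0 sends each edge [p,q] (with p < q) to q − p. For instance
  ∂bc = c − b.
As a 5×6 matrix over Z this has rank 4, with invariant factors (1,1,1,1).

Reading off H_k = ker ∂_k / im ∂_{k+1}:

  H_0: rank C_0 − rank ∂_1 = 5 − 4 = 1, and the invariant factors of ∂_1 are all 1, so H_0 ≅ Z.
  H_1: rank ker ∂_1 − rank ∂_2 = (6 − 4) − 0 = 2, and there is no ∂_2, so H_1 ≅ Z^2.

As a check, the Euler characteristic is 5 − 6 = -1, which agrees with 1 − 2 = -1.

H_0 = Z,  H_1 = Z^2.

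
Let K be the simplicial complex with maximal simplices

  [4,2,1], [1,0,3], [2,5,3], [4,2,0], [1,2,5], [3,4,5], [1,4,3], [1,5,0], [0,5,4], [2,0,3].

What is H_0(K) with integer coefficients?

Order the vertices as 0 < 1 < 2 < 3 < 4 < 5. Listing each simplex with vertices in this order, K has dimension 2 with simplices:

  0-simplices (6): [0], [1], [2], [3], [4], [5]
  1-simplices (15): [0,1], [0,2], [0,3], [0,4], [0,5], [1,2], [1,3], [1,4], [1,5], [2,3], [2,4], [2,5], [3,4], [3,5], [4,5]
  2-simplices (10): [0,1,3], [0,1,5], [0,2,3], [0,2,4], [0,4,5], [1,2,4], [1,2,5], [1,3,4], [2,3,5], [3,4,5]

Hence C_0 ≅ Z^6, C_1 ≅ Z^15, C_2 ≅ Z^10.

Boundary ∂_1: C_1 → C_0 maps an edge to its endpoints' difference, ∂[p,q] = q − p.
The 6×15 boundary matrix has rank 5 and Smith normal form diag(1,1,1,1,1).

∂_2: C_2 → C_1 acts by ∂[p,q,r] = [q,r] − [p,r] + [p,q]. For instance
  ∂[0,4,5] = [4,5] − [0,5] + [0,4],
  ∂[1,2,4] = [2,4] − [1,4] + [1,2].
The resulting 15×10 matrix has rank 10, and its Smith normal form has invariant factors (1,1,1,1,1,1,1,1,1,2).

From H_k ≅ ker(∂_k) / im(∂_{k+1}) we obtain:

  H_0: rank C_0 − rank ∂_1 = 6 − 5 = 1, and the invariant factors of ∂_1 are all 1, so H_0 = Z.

H_0 = Z.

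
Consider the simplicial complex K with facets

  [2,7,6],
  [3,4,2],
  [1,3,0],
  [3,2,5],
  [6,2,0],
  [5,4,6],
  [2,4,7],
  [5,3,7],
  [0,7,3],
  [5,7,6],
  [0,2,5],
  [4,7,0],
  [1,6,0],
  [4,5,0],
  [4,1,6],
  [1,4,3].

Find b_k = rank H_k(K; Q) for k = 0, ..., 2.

b_0 = 1, b_1 = 2, b_2 = 1.

K has 8 vertices, 24 edges, 16 triangles.
rank ∂_0 = 0, rank ∂_1 = 7 ⇒ b_0 = 8 − 0 − 7 = 1; all invariant factors of ∂_1 are 1 so no torsion. So H_0 ≅ Z.
rank ∂_1 = 7, rank ∂_2 = 15 ⇒ b_1 = 24 − 7 − 15 = 2; all invariant factors of ∂_2 are 1 so no torsion. So H_1 ≅ Z^2.
rank ∂_2 = 15, rank ∂_3 = 0 ⇒ b_2 = 16 − 15 − 0 = 1. So H_2 ≅ Z.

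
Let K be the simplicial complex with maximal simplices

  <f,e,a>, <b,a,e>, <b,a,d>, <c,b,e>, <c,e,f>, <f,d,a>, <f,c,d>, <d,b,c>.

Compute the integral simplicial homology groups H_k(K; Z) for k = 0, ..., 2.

H_0 ≅ Z,  H_1 = 0,  H_2 ≅ Z.

Fix the vertex order a < b < c < d < e < f and write every simplex with vertices in increasing order. Then dim K = 2 and the simplices of K are:

  0-simplices (6): a, b, c, d, e, f
  1-simplices (12): ab, ad, ae, af, bc, bd, be, cd, ce, cf, df, ef
  2-simplices (8): abd, abe, adf, aef, bcd, bce, cdf, cef

so the chain groups are C_0 ≅ Z^6, C_1 ≅ Z^12, C_2 ≅ Z^8.

The boundary map ∂_1: C_1 → C_0 maps an edge to its endpoints' difference, ∂[p,q] = q − p.
As a 6×12 matrix over Z this has rank 5, with invariant factors (1,1,1,1,1).

∂_2: C_2 → C_1 maps a triangle to the signed sum of its edges. For instance
  ∂cdf = df − cf + cd,
  ∂adf = df − af + ad.
The resulting 12×8 matrix has rank 7, and its Smith normal form has invariant factors (1,1,1,1,1,1,1).

Now H_k = ker ∂_k / im ∂_{k+1}, so:

  H_0: rank C_0 − rank ∂_1 = 6 − 5 = 1, and the invariant factors of ∂_1 are all 1, so H_0 = Z.
  H_1: rank ker ∂_1 − rank ∂_2 = (12 − 5) − 7 = 0, and the invariant factors of ∂_2 are all 1, so H_1 = 0.
  H_2: rank ker ∂_2 − rank ∂_3 = (8 − 7) − 0 = 1, and there is no ∂_3, so H_2 = Z.

(K is a triangulation of the 2-sphere S^2.)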